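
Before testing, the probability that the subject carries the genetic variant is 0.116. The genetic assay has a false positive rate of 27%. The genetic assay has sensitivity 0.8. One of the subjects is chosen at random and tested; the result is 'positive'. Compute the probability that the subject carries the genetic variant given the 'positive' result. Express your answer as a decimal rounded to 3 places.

P(H | E) ≈ 0.280

Let H be the event that the subject carries the genetic variant. P(H) = 0.116, so P(¬H) = 0.884. With E the 'positive' result, P(E|H) = 0.8 and P(E|¬H) = 0.27.
P(E) = 0.8·0.116 + 0.27·0.884 = 0.092800 + 0.23868 = 0.33148.
By Bayes' theorem, P(H|E) = 0.092800 / 0.33148 = 0.280.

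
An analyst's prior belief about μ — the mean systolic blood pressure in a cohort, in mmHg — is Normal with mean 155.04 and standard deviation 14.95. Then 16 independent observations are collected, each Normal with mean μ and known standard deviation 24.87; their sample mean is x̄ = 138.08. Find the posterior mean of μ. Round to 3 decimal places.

Prior precision 1/τ₀² = 1/14.95² = 0.00447422; data precision n/σ² = 16/24.87² = 0.0258683.
Posterior precision = 0.00447422 + 0.0258683 = 0.0303426.
Posterior mean = (0.00447422·155.04 + 0.0258683·138.08) / 0.0303426 = 140.581.

Posterior mean ≈ 140.581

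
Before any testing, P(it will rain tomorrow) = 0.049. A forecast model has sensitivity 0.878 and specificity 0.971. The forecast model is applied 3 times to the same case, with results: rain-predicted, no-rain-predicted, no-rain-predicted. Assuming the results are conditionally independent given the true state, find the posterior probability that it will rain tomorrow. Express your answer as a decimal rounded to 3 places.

Let H be the event that it will rain tomorrow; start with P(H) = 0.049. P('rain-predicted'|H) = 0.878, P('rain-predicted'|¬H) = 0.029.
Update on result 1 ('rain-predicted'): P(H) ← 0.878·0.0490 / (0.878·0.0490 + 0.029·0.9510) = 0.043022/0.070601 = 0.6094.
Update on result 2 ('no-rain-predicted'): P(H) ← 0.122·0.6094 / (0.122·0.6094 + 0.971·0.3906) = 0.074343/0.45365 = 0.1639.
Update on result 3 ('no-rain-predicted'): P(H) ← 0.122·0.1639 / (0.122·0.1639 + 0.971·0.8361) = 0.019993/0.83187 = 0.0240.

Posterior P(H) ≈ 0.024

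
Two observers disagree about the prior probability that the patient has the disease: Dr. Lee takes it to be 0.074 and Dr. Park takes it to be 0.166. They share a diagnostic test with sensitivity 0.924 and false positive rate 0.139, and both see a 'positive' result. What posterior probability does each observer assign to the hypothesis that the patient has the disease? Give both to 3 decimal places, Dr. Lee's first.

The likelihood ratio for a 'positive' result is 0.924/0.139 = 6.6475.
Dr. Lee: prior odds 0.074/0.926 = 0.079914; posterior odds 0.53122; posterior probability 0.347.
Dr. Park: prior odds 0.166/0.834 = 0.19904; posterior odds 1.3231; posterior probability 0.570.

Dr. Lee: 0.347; Dr. Park: 0.570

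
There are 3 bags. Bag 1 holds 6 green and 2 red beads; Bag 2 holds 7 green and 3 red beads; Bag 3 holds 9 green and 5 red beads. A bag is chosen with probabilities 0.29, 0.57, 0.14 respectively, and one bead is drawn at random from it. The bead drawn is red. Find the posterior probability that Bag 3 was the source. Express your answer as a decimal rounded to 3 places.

Posterior probability ≈ 0.170

P(red|Bag 1) = 0.25; P(red|Bag 2) = 0.3; P(red|Bag 3) = 0.3571.
Prior × likelihood for each source: 0.29·0.25=0.07250, 0.57·0.3=0.1710, 0.14·0.3571=0.05000. Summing gives P(red) = 0.29350.
P(Bag 3 | red) = 0.05000 / 0.29350 = 0.170.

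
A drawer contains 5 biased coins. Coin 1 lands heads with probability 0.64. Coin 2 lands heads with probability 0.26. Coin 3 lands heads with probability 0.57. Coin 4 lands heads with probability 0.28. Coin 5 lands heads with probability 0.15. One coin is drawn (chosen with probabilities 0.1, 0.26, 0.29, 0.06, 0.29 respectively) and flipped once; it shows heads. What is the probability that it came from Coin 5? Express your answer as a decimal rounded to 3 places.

Posterior probability ≈ 0.122

Tabulate prior·likelihood by source: [1] prior 0.1, lik 0.64, product 0.06400; [2] prior 0.26, lik 0.26, product 0.06760; [3] prior 0.29, lik 0.57, product 0.1653; [4] prior 0.06, lik 0.28, product 0.01680; [5] prior 0.29, lik 0.15, product 0.04350.
Normalizing constant = 0.35720; the posterior for Coin 5 is its product over the sum, 0.04350/0.35720 = 0.122.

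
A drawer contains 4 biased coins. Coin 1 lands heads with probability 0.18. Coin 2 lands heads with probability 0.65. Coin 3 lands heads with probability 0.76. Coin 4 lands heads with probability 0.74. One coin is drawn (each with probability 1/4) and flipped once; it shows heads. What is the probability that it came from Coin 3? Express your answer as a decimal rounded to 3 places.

Posterior probability ≈ 0.326

Tabulate prior·likelihood by source: [1] prior 0.25, lik 0.18, product 0.04500; [2] prior 0.25, lik 0.65, product 0.1625; [3] prior 0.25, lik 0.76, product 0.1900; [4] prior 0.25, lik 0.74, product 0.1850.
Normalizing constant = 0.58250; the posterior for Coin 3 is its product over the sum, 0.1900/0.58250 = 0.326.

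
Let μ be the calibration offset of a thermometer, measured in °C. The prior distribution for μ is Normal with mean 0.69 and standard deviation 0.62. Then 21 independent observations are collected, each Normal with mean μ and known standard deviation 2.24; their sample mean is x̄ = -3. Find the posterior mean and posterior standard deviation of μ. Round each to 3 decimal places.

With known σ, the Normal prior is conjugate. Weight on the data is w = (n/σ²)/(n/σ² + 1/τ₀²) = 4.18527/(4.18527+2.60146) = 0.61668.
Posterior mean = w·x̄ + (1−w)·μ₀ = 0.61668·-3 + 0.38332·0.69 = -1.586. Posterior variance = 1/(4.18527+2.60146) = 0.147346, so SD = 0.384.

Posterior mean ≈ -1.586; posterior SD ≈ 0.384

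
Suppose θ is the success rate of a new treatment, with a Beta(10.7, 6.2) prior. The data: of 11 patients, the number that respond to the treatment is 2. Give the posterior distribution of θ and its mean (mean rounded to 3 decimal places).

Posterior: Beta(12.7, 15.2); mean ≈ 0.455

The binomial likelihood is conjugate to the Beta prior: with 2 successes and 9 failures, the posterior is Beta(10.7+2, 6.2+9) = Beta(12.7, 15.2).
Posterior mean = α/(α+β) = 12.7/27.9 = 0.455.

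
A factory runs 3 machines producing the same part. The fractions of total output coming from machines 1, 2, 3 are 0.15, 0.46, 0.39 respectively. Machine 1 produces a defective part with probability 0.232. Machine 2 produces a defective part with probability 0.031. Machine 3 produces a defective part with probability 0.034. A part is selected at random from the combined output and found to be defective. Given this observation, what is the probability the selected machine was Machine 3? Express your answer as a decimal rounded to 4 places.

Posterior probability ≈ 0.2128

P(defective|M1) = 0.232; P(defective|M2) = 0.031; P(defective|M3) = 0.034.
Prior × likelihood for each source: 0.15·0.232=0.03480, 0.46·0.031=0.01426, 0.39·0.034=0.01326. Summing gives P(defective) = 0.062320.
P(Machine 3 | defective) = 0.01326 / 0.062320 = 0.2128.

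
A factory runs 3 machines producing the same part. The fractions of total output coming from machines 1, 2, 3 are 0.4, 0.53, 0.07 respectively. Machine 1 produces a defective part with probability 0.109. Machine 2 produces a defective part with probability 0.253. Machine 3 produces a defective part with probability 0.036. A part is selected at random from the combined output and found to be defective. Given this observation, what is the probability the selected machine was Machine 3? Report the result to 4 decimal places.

Posterior probability ≈ 0.0140

P(defective|M1) = 0.109; P(defective|M2) = 0.253; P(defective|M3) = 0.036.
Prior × likelihood for each source: 0.4·0.109=0.04360, 0.53·0.253=0.1341, 0.07·0.036=0.002520. Summing gives P(defective) = 0.18021.
P(Machine 3 | defective) = 0.002520 / 0.18021 = 0.0140.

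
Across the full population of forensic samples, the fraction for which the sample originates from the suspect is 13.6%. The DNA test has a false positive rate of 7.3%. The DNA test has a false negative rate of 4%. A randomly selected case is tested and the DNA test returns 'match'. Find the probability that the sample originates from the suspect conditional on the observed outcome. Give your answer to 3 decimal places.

Let H be the event that the sample originates from the suspect. P(H) = 0.136, so P(¬H) = 0.864. With E the 'match' result, P(E|H) = 0.96 and P(E|¬H) = 0.073.
P(E) = 0.96·0.136 + 0.073·0.864 = 0.13056 + 0.063072 = 0.19363.
By Bayes' theorem, P(H|E) = 0.13056 / 0.19363 = 0.674.

P(H | E) ≈ 0.674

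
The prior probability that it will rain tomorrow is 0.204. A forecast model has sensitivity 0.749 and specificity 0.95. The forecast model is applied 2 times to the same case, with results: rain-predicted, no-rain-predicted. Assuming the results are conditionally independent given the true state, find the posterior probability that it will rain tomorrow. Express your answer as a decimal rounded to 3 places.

With H the event that it will rain tomorrow, the joint likelihood of the observed sequence is P(data|H) = 0.749·0.251 = 0.18800 and P(data|¬H) = 0.05·0.95 = 0.047500.
Bayes: P(H|data) = 0.204·0.18800 / (0.204·0.18800 + 0.796·0.047500) = 0.038352/0.076162 = 0.5036.

Posterior P(H) ≈ 0.504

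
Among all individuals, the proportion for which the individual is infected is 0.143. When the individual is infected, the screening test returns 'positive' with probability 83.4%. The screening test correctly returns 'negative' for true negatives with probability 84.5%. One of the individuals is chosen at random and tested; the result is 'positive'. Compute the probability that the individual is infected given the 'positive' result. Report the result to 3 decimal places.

Write H for 'the individual is infected'. Prior odds H:¬H = 0.143/0.857 = 0.16686. For the 'positive' outcome, the likelihood ratio is 0.834/0.155 = 5.3806.
Posterior odds = 0.16686 × 5.3806 = 0.89782, so P(H|E) = 0.89782/(1+0.89782) = 0.473.

P(H | E) ≈ 0.473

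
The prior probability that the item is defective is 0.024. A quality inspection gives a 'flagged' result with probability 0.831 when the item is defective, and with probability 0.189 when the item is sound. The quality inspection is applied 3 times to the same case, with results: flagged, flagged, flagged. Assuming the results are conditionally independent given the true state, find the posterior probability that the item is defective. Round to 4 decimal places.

Posterior P(H) ≈ 0.6764

With H the event that the item is defective, the joint likelihood of the observed sequence is P(data|H) = 0.831·0.831·0.831 = 0.57386 and P(data|¬H) = 0.189·0.189·0.189 = 0.0067513.
Bayes: P(H|data) = 0.024·0.57386 / (0.024·0.57386 + 0.976·0.0067513) = 0.013773/0.020362 = 0.6764.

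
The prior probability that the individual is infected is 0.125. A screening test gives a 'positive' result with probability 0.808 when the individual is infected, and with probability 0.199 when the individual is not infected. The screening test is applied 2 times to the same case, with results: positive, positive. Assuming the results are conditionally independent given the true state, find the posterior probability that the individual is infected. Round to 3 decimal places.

Posterior P(H) ≈ 0.702

Let H be the event that the individual is infected; start with P(H) = 0.125. P('positive'|H) = 0.808, P('positive'|¬H) = 0.199.
Update on result 1 ('positive'): P(H) ← 0.808·0.1250 / (0.808·0.1250 + 0.199·0.8750) = 0.10100/0.27513 = 0.3671.
Update on result 2 ('positive'): P(H) ← 0.808·0.3671 / (0.808·0.3671 + 0.199·0.6329) = 0.29662/0.42257 = 0.7020.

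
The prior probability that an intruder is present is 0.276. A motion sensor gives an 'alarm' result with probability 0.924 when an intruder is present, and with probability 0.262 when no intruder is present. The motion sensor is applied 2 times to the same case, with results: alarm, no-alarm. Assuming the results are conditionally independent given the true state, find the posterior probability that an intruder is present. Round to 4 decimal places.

Posterior P(H) ≈ 0.1216

Let H be the event that an intruder is present; start with P(H) = 0.276. P('alarm'|H) = 0.924, P('alarm'|¬H) = 0.262.
Update on result 1 ('alarm'): P(H) ← 0.924·0.2760 / (0.924·0.2760 + 0.262·0.7240) = 0.25502/0.44471 = 0.5735.
Update on result 2 ('no-alarm'): P(H) ← 0.076·0.5735 / (0.076·0.5735 + 0.738·0.4265) = 0.043583/0.35837 = 0.1216.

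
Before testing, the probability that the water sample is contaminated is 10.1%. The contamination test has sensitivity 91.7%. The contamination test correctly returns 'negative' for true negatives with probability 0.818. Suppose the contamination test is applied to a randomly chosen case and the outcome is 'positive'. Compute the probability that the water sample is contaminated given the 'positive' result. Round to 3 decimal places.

P(H | E) ≈ 0.361

Let H be the event that the water sample is contaminated. P(H) = 0.101, so P(¬H) = 0.899. With E the 'positive' result, P(E|H) = 0.917 and P(E|¬H) = 0.182.
P(E) = 0.917·0.101 + 0.182·0.899 = 0.092617 + 0.16362 = 0.25623.
By Bayes' theorem, P(H|E) = 0.092617 / 0.25623 = 0.361.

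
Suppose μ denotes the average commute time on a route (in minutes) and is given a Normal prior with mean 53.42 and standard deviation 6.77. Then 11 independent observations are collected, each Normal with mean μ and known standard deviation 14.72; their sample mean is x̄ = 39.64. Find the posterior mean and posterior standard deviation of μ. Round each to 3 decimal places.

Posterior mean ≈ 43.782; posterior SD ≈ 3.712

With known σ, the Normal prior is conjugate. Weight on the data is w = (n/σ²)/(n/σ² + 1/τ₀²) = 0.0507665/(0.0507665+0.0218184) = 0.69941.
Posterior mean = w·x̄ + (1−w)·μ₀ = 0.69941·39.64 + 0.30059·53.42 = 43.782. Posterior variance = 1/(0.0507665+0.0218184) = 13.7770, so SD = 3.712.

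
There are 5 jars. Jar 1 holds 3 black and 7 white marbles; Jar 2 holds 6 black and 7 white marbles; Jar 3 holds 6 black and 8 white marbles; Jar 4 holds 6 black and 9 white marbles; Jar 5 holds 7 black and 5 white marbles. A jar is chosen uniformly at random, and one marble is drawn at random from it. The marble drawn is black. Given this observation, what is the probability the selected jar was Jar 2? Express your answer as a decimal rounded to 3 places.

Tabulate prior·likelihood by source: [1] prior 0.2, lik 0.3, product 0.06000; [2] prior 0.2, lik 0.4615, product 0.09231; [3] prior 0.2, lik 0.4286, product 0.08571; [4] prior 0.2, lik 0.4, product 0.08000; [5] prior 0.2, lik 0.5833, product 0.1167.
Normalizing constant = 0.43469; the posterior for Jar 2 is its product over the sum, 0.09231/0.43469 = 0.212.

Posterior probability ≈ 0.212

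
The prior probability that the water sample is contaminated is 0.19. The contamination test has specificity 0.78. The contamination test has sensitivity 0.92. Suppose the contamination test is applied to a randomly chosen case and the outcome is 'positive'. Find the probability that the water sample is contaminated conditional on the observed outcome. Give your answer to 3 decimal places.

P(H | E) ≈ 0.495

Write H for 'the water sample is contaminated'. Prior odds H:¬H = 0.19/0.81 = 0.23457. For the 'positive' outcome, the likelihood ratio is 0.92/0.22 = 4.1818.
Posterior odds = 0.23457 × 4.1818 = 0.98092, so P(H|E) = 0.98092/(1+0.98092) = 0.495.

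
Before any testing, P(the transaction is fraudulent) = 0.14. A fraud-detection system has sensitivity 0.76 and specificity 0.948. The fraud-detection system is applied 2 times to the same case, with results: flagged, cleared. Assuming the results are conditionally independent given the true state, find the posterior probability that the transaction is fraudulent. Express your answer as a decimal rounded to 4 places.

Posterior P(H) ≈ 0.3759

With H the event that the transaction is fraudulent, the joint likelihood of the observed sequence is P(data|H) = 0.76·0.24 = 0.18240 and P(data|¬H) = 0.052·0.948 = 0.049296.
Bayes: P(H|data) = 0.14·0.18240 / (0.14·0.18240 + 0.86·0.049296) = 0.025536/0.067931 = 0.3759.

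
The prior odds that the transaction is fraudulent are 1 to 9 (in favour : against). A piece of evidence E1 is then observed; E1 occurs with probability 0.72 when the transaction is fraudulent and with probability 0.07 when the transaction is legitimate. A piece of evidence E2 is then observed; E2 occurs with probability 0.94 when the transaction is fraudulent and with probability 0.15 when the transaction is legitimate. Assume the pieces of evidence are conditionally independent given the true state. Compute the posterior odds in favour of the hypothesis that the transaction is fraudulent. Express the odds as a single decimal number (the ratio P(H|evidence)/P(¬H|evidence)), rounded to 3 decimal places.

Prior odds = 1/9 = 0.11111. In log-odds, ln(0.11111) = -2.1972.
Add log likelihood ratios: ln(10.286) + ln(6.2667) = 4.1660.
Posterior log-odds = 1.9688, so posterior odds = exp(1.9688) = 7.1619.

Posterior odds ≈ 7.162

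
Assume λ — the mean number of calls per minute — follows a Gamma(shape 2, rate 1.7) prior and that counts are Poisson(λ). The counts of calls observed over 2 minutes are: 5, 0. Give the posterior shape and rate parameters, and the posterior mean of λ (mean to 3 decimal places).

The Poisson likelihood adds the total count to the shape and the number of exposure periods to the rate. Here ∑xᵢ = 5 and n = 2, so shape 2→7 and rate 1.7→3.7.
E[λ | data] = 7/3.7 = 1.892.

Posterior: Gamma(shape=7, rate=3.7); mean ≈ 1.892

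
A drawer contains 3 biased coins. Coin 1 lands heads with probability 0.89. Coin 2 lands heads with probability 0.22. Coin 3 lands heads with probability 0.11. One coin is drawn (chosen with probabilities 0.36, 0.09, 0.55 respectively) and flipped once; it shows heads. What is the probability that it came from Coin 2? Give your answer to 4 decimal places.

P(heads|C1) = 0.89; P(heads|C2) = 0.22; P(heads|C3) = 0.11.
Prior × likelihood for each source: 0.36·0.89=0.3204, 0.09·0.22=0.01980, 0.55·0.11=0.06050. Summing gives P(heads) = 0.40070.
P(Coin 2 | heads) = 0.01980 / 0.40070 = 0.0494.

Posterior probability ≈ 0.0494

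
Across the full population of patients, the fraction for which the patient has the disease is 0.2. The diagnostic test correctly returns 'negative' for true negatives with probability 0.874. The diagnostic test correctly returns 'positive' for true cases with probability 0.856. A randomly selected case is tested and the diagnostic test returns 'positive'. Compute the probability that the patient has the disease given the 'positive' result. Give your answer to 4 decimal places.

Write H for 'the patient has the disease'. Prior odds H:¬H = 0.2/0.8 = 0.25000. For the 'positive' outcome, the likelihood ratio is 0.856/0.126 = 6.7937.
Posterior odds = 0.25000 × 6.7937 = 1.6984, so P(H|E) = 1.6984/(1+1.6984) = 0.6294.

P(H | E) ≈ 0.6294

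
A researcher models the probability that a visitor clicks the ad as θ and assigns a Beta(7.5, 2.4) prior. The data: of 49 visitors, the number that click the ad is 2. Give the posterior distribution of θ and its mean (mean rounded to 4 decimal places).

Posterior: Beta(9.5, 49.4); mean ≈ 0.1613

The binomial likelihood is conjugate to the Beta prior: with 2 successes and 47 failures, the posterior is Beta(7.5+2, 2.4+47) = Beta(9.5, 49.4).
E[θ | data] = 9.5/(9.5+49.4) = 0.1613.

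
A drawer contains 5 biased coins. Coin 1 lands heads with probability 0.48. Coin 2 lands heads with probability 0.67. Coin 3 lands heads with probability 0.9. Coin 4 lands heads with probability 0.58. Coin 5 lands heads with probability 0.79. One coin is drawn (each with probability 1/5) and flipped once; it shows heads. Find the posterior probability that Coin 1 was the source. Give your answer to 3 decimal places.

Posterior probability ≈ 0.140

Tabulate prior·likelihood by source: [1] prior 0.2, lik 0.48, product 0.09600; [2] prior 0.2, lik 0.67, product 0.1340; [3] prior 0.2, lik 0.9, product 0.1800; [4] prior 0.2, lik 0.58, product 0.1160; [5] prior 0.2, lik 0.79, product 0.1580.
Normalizing constant = 0.68400; the posterior for Coin 1 is its product over the sum, 0.09600/0.68400 = 0.140.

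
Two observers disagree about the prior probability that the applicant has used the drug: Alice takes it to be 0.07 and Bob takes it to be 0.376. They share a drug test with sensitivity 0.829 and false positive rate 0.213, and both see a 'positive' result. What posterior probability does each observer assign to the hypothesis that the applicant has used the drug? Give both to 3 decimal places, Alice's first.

The likelihood ratio for a 'positive' result is 0.829/0.213 = 3.8920.
Alice: prior odds 0.07/0.93 = 0.075269; posterior odds 0.29295; posterior probability 0.227.
Bob: prior odds 0.376/0.624 = 0.60256; posterior odds 2.3452; posterior probability 0.701.

Alice: 0.227; Bob: 0.701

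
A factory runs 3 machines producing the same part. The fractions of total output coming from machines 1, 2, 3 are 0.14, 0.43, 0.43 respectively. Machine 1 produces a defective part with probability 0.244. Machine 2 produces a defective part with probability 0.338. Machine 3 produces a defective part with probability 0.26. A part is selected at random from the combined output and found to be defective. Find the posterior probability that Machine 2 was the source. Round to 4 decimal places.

Posterior probability ≈ 0.4989

P(defective|M1) = 0.244; P(defective|M2) = 0.338; P(defective|M3) = 0.26.
Prior × likelihood for each source: 0.14·0.244=0.03416, 0.43·0.338=0.1453, 0.43·0.26=0.1118. Summing gives P(defective) = 0.29130.
P(Machine 2 | defective) = 0.1453 / 0.29130 = 0.4989.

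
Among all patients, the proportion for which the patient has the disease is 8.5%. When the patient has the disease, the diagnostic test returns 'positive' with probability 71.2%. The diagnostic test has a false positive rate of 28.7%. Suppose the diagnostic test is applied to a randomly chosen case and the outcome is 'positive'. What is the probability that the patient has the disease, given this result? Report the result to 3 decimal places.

P(H | E) ≈ 0.187

Write H for 'the patient has the disease'. Prior odds H:¬H = 0.085/0.915 = 0.092896. For the 'positive' outcome, the likelihood ratio is 0.712/0.287 = 2.4808.
Posterior odds = 0.092896 × 2.4808 = 0.23046, so P(H|E) = 0.23046/(1+0.23046) = 0.187.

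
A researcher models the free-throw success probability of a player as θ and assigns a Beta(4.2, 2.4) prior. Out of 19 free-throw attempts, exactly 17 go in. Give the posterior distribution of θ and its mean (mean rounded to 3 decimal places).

The binomial likelihood is conjugate to the Beta prior: with 17 successes and 2 failures, the posterior is Beta(4.2+17, 2.4+2) = Beta(21.2, 4.4).
Posterior mean = α/(α+β) = 21.2/25.6 = 0.828.

Posterior: Beta(21.2, 4.4); mean ≈ 0.828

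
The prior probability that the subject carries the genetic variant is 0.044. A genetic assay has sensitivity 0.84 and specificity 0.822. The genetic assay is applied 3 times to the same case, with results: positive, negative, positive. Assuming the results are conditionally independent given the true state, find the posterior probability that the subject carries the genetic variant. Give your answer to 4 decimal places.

Posterior P(H) ≈ 0.1663

Let H be the event that the subject carries the genetic variant; start with P(H) = 0.044. P('positive'|H) = 0.84, P('positive'|¬H) = 0.178.
Update on result 1 ('positive'): P(H) ← 0.84·0.0440 / (0.84·0.0440 + 0.178·0.9560) = 0.036960/0.20713 = 0.1784.
Update on result 2 ('negative'): P(H) ← 0.16·0.1784 / (0.16·0.1784 + 0.822·0.8216) = 0.028550/0.70387 = 0.0406.
Update on result 3 ('positive'): P(H) ← 0.84·0.0406 / (0.84·0.0406 + 0.178·0.9594) = 0.034072/0.20485 = 0.1663.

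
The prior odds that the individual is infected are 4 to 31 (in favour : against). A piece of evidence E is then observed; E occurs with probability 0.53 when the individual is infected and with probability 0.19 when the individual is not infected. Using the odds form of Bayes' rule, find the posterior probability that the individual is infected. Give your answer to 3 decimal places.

Posterior probability ≈ 0.265

Prior odds = 4/31 = 0.12903.
Likelihood ratio for E = 0.53/0.19 = 2.7895.
Posterior odds = prior odds × LR = 0.35993.
Posterior probability = odds/(1+odds) = 0.35993/1.3599 = 0.265.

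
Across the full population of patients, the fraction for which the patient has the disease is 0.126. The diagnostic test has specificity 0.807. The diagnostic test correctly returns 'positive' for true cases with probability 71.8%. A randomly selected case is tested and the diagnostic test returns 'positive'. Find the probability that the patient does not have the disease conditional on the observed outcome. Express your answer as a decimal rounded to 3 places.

Let H be the event that the patient has the disease. P(H) = 0.126, so P(¬H) = 0.874. With E the 'positive' result, P(E|H) = 0.718 and P(E|¬H) = 0.193.
P(E) = 0.718·0.126 + 0.193·0.874 = 0.090468 + 0.16868 = 0.25915.
By Bayes' theorem, P(H|E) = 0.090468 / 0.25915 = 0.349. Hence P(¬H|E) = 1 − 0.349 = 0.651.

P(¬H | E) ≈ 0.651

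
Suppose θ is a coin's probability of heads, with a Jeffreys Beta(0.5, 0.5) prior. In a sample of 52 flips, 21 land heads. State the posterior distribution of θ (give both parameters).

The binomial likelihood is conjugate to the Beta prior: with 21 successes and 31 failures, the posterior is Beta(0.5+21, 0.5+31) = Beta(21.5, 31.5).

Posterior: Beta(21.5, 31.5)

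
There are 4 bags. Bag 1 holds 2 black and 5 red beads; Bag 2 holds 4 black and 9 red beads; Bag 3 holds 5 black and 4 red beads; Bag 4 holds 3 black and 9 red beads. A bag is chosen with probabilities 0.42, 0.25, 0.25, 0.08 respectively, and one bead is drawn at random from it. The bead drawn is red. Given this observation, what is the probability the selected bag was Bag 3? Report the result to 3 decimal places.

P(red|Bag 1) = 0.7143; P(red|Bag 2) = 0.6923; P(red|Bag 3) = 0.4444; P(red|Bag 4) = 0.75.
Prior × likelihood for each source: 0.42·0.7143=0.3000, 0.25·0.6923=0.1731, 0.25·0.4444=0.1111, 0.08·0.75=0.06000. Summing gives P(red) = 0.64419.
P(Bag 3 | red) = 0.1111 / 0.64419 = 0.172.

Posterior probability ≈ 0.172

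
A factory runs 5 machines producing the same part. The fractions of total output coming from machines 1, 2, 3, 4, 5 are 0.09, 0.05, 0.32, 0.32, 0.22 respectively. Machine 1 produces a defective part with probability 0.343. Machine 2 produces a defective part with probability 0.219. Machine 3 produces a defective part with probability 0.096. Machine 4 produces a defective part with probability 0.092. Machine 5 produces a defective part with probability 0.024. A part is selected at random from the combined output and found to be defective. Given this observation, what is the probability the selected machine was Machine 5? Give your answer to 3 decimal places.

Posterior probability ≈ 0.049

Tabulate prior·likelihood by source: [1] prior 0.09, lik 0.343, product 0.03087; [2] prior 0.05, lik 0.219, product 0.01095; [3] prior 0.32, lik 0.096, product 0.03072; [4] prior 0.32, lik 0.092, product 0.02944; [5] prior 0.22, lik 0.024, product 0.005280.
Normalizing constant = 0.10726; the posterior for Machine 5 is its product over the sum, 0.005280/0.10726 = 0.049.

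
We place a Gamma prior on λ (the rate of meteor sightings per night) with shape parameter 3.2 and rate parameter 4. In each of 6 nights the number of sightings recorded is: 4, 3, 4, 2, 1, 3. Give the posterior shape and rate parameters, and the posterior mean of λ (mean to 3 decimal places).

Posterior: Gamma(shape=20.2, rate=10); mean ≈ 2.020

Total count ∑xᵢ = 17 over n = 6 nights.
Gamma is conjugate to the Poisson likelihood: posterior is Gamma(shape = 3.2+17 = 20.2, rate = 4+6 = 10).
Posterior mean = shape/rate = 20.2/10 = 2.020.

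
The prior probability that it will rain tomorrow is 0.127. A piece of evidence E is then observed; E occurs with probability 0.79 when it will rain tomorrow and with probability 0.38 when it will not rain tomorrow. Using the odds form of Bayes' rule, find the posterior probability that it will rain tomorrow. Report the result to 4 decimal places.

Prior odds = 0.127/(1−0.127) = 0.14548.
Likelihood ratio for E = 0.79/0.38 = 2.0789.
Posterior odds = prior odds × LR = 0.30244.
Posterior probability = odds/(1+odds) = 0.30244/1.3024 = 0.2322.

Posterior probability ≈ 0.2322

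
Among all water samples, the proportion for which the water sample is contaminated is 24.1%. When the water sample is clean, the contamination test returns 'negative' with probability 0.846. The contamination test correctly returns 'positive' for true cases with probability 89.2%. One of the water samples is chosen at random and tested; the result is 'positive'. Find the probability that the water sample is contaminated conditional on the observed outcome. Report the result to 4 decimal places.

P(H | E) ≈ 0.6478

Write H for 'the water sample is contaminated'. Prior odds H:¬H = 0.241/0.759 = 0.31752. For the 'positive' outcome, the likelihood ratio is 0.892/0.154 = 5.7922.
Posterior odds = 0.31752 × 5.7922 = 1.8392, so P(H|E) = 1.8392/(1+1.8392) = 0.6478.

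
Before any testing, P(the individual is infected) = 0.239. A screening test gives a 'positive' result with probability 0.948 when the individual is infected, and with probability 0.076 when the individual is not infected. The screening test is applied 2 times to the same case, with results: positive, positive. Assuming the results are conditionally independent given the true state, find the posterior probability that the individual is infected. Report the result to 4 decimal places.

Posterior P(H) ≈ 0.9799

Let H be the event that the individual is infected; start with P(H) = 0.239. P('positive'|H) = 0.948, P('positive'|¬H) = 0.076.
Update on result 1 ('positive'): P(H) ← 0.948·0.2390 / (0.948·0.2390 + 0.076·0.7610) = 0.22657/0.28441 = 0.7966.
Update on result 2 ('positive'): P(H) ← 0.948·0.7966 / (0.948·0.7966 + 0.076·0.2034) = 0.75522/0.77067 = 0.9799.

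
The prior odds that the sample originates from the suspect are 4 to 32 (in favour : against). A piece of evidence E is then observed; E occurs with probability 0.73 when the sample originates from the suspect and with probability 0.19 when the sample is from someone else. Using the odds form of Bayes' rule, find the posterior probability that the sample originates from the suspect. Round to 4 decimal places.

Posterior probability ≈ 0.3244

Prior odds = 4/32 = 0.12500.
Likelihood ratio for E = 0.73/0.19 = 3.8421.
Posterior odds = prior odds × LR = 0.48026.
Posterior probability = odds/(1+odds) = 0.48026/1.4803 = 0.3244.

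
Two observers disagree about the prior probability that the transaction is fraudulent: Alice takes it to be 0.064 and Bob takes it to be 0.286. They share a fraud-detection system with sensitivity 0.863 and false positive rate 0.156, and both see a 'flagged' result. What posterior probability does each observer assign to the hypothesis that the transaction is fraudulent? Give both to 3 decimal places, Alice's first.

Alice: 0.274; Bob: 0.689

P('+'|H) = 0.863, P('+'|¬H) = 0.156.
Alice: numerator 0.863·0.064 = 0.055232; evidence = 0.055232+0.156·0.936 = 0.20125; posterior = 0.274.
Bob: numerator 0.863·0.286 = 0.24682; evidence = 0.24682+0.156·0.714 = 0.35820; posterior = 0.689.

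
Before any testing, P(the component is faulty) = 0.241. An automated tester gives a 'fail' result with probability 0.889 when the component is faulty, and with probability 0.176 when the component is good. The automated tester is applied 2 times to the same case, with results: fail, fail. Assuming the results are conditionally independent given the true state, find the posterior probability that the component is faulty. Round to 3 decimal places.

Let H be the event that the component is faulty; start with P(H) = 0.241. P('fail'|H) = 0.889, P('fail'|¬H) = 0.176.
Update on result 1 ('fail'): P(H) ← 0.889·0.2410 / (0.889·0.2410 + 0.176·0.7590) = 0.21425/0.34783 = 0.6160.
Update on result 2 ('fail'): P(H) ← 0.889·0.6160 / (0.889·0.6160 + 0.176·0.3840) = 0.54758/0.61517 = 0.8901.

Posterior P(H) ≈ 0.890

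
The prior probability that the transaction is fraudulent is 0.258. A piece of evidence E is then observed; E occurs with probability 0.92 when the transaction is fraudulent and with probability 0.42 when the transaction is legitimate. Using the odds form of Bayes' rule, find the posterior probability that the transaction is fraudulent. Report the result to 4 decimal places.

Prior odds = 0.258/(1−0.258) = 0.34771. In log-odds, ln(0.34771) = -1.0564.
Add log likelihood ratio: ln(2.1905) = 0.78412.
Posterior log-odds = -0.27227, so posterior odds = exp(-0.27227) = 0.76165. Converting, P(H|E) = 0.76165/1.7616 = 0.4323.

Posterior probability ≈ 0.4323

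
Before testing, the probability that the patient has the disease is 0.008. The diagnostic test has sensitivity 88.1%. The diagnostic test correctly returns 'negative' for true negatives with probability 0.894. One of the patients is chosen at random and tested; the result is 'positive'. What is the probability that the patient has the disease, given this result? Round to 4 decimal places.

P(H | E) ≈ 0.0628

Let H be the event that the patient has the disease. P(H) = 0.008, so P(¬H) = 0.992. With E the 'positive' result, P(E|H) = 0.881 and P(E|¬H) = 0.106.
P(E) = 0.881·0.008 + 0.106·0.992 = 0.0070480 + 0.10515 = 0.11220.
By Bayes' theorem, P(H|E) = 0.0070480 / 0.11220 = 0.0628.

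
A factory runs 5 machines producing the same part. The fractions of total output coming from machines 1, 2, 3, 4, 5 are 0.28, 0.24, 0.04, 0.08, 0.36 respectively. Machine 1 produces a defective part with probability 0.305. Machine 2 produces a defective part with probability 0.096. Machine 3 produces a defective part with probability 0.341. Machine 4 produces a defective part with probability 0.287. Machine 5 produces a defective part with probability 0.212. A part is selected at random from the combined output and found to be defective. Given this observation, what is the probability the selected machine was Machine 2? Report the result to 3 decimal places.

Posterior probability ≈ 0.104

Tabulate prior·likelihood by source: [1] prior 0.28, lik 0.305, product 0.08540; [2] prior 0.24, lik 0.096, product 0.02304; [3] prior 0.04, lik 0.341, product 0.01364; [4] prior 0.08, lik 0.287, product 0.02296; [5] prior 0.36, lik 0.212, product 0.07632.
Normalizing constant = 0.22136; the posterior for Machine 2 is its product over the sum, 0.02304/0.22136 = 0.104.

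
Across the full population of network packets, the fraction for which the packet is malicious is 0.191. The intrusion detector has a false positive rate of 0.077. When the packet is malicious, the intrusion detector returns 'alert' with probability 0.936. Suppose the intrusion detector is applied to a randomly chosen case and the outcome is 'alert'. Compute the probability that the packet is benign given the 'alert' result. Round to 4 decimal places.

Let H be the event that the packet is malicious. P(H) = 0.191, so P(¬H) = 0.809. With E the 'alert' result, P(E|H) = 0.936 and P(E|¬H) = 0.077.
P(E) = 0.936·0.191 + 0.077·0.809 = 0.17878 + 0.062293 = 0.24107.
By Bayes' theorem, P(H|E) = 0.17878 / 0.24107 = 0.7416. Hence P(¬H|E) = 1 − 0.7416 = 0.2584.

P(¬H | E) ≈ 0.2584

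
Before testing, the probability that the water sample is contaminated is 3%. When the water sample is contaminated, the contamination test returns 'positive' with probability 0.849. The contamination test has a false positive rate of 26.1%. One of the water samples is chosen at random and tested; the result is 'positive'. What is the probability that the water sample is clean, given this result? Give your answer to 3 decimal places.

Let H be the event that the water sample is contaminated. P(H) = 0.03, so P(¬H) = 0.97. With E the 'positive' result, P(E|H) = 0.849 and P(E|¬H) = 0.261.
P(E) = 0.849·0.03 + 0.261·0.97 = 0.025470 + 0.25317 = 0.27864.
By Bayes' theorem, P(H|E) = 0.025470 / 0.27864 = 0.091. Hence P(¬H|E) = 1 − 0.091 = 0.909.

P(¬H | E) ≈ 0.909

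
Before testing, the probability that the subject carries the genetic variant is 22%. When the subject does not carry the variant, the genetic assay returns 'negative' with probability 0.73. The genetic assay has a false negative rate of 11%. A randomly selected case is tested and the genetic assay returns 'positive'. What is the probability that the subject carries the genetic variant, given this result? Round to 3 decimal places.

Let H be the event that the subject carries the genetic variant. P(H) = 0.22, so P(¬H) = 0.78. With E the 'positive' result, P(E|H) = 0.89 and P(E|¬H) = 0.27.
P(E) = 0.89·0.22 + 0.27·0.78 = 0.19580 + 0.21060 = 0.40640.
By Bayes' theorem, P(H|E) = 0.19580 / 0.40640 = 0.482.

P(H | E) ≈ 0.482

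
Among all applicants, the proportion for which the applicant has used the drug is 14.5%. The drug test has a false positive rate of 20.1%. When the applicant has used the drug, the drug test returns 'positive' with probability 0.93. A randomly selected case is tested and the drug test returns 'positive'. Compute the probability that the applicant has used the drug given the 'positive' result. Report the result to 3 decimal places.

Write H for 'the applicant has used the drug'. Prior odds H:¬H = 0.145/0.855 = 0.16959. For the 'positive' outcome, the likelihood ratio is 0.93/0.201 = 4.6269.
Posterior odds = 0.16959 × 4.6269 = 0.78467, so P(H|E) = 0.78467/(1+0.78467) = 0.440.

P(H | E) ≈ 0.440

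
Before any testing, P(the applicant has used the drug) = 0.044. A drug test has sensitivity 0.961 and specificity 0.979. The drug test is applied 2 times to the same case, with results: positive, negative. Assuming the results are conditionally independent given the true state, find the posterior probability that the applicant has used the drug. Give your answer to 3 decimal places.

Let H be the event that the applicant has used the drug; start with P(H) = 0.044. P('positive'|H) = 0.961, P('positive'|¬H) = 0.021.
Update on result 1 ('positive'): P(H) ← 0.961·0.0440 / (0.961·0.0440 + 0.021·0.9560) = 0.042284/0.062360 = 0.6781.
Update on result 2 ('negative'): P(H) ← 0.039·0.6781 / (0.039·0.6781 + 0.979·0.3219) = 0.026444/0.34162 = 0.0774.

Posterior P(H) ≈ 0.077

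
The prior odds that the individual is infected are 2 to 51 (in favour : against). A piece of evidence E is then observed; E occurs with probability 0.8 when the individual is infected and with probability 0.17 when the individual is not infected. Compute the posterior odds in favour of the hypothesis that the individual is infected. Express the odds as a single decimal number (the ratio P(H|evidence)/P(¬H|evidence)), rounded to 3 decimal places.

Prior odds = 2/51 = 0.039216. In log-odds, ln(0.039216) = -3.2387.
Add log likelihood ratio: ln(4.7059) = 1.5488.
Posterior log-odds = -1.6899, so posterior odds = exp(-1.6899) = 0.18454.

Posterior odds ≈ 0.185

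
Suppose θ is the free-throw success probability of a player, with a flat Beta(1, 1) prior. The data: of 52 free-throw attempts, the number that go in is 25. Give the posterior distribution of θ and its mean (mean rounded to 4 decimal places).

The binomial likelihood is conjugate to the Beta prior: with 25 successes and 27 failures, the posterior is Beta(1+25, 1+27) = Beta(26, 28).
E[θ | data] = 26/(26+28) = 0.4815.

Posterior: Beta(26, 28); mean ≈ 0.4815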